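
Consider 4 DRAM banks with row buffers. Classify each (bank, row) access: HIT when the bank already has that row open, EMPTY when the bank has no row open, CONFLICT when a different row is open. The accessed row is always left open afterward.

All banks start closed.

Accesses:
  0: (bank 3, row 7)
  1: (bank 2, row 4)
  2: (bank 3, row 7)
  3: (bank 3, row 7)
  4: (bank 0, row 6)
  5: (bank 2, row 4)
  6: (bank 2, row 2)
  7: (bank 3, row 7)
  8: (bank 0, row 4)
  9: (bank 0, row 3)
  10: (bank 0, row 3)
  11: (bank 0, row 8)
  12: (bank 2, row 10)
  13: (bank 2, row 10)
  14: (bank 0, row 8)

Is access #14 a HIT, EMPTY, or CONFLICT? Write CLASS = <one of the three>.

CLASS = HIT

step 0: bank3 None->7 [EMPTY]
step 1: bank2 None->4 [EMPTY]
step 2: bank3 7->7 [HIT]
step 3: bank3 7->7 [HIT]
step 4: bank0 None->6 [EMPTY]
step 5: bank2 4->4 [HIT]
step 6: bank2 4->2 [CONFLICT]
step 7: bank3 7->7 [HIT]
step 8: bank0 6->4 [CONFLICT]
step 9: bank0 4->3 [CONFLICT]
step 10: bank0 3->3 [HIT]
step 11: bank0 3->8 [CONFLICT]
step 12: bank2 2->10 [CONFLICT]
step 13: bank2 10->10 [HIT]
step 14: bank0 8->8 [HIT]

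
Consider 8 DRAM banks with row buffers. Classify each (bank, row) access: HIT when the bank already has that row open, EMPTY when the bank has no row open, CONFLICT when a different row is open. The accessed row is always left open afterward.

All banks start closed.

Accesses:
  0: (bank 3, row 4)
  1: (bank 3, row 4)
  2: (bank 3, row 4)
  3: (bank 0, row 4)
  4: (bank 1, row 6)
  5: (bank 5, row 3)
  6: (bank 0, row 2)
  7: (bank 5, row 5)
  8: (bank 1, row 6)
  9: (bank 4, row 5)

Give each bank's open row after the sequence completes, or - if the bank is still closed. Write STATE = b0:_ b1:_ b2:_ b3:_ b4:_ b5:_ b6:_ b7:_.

STATE = b0:2 b1:6 b2:- b3:4 b4:5 b5:5 b6:- b7:-

0: bank 3 row 4 — prev None → EMPTY
1: bank 3 row 4 — prev 4 → HIT
2: bank 3 row 4 — prev 4 → HIT
3: bank 0 row 4 — prev None → EMPTY
4: bank 1 row 6 — prev None → EMPTY
5: bank 5 row 3 — prev None → EMPTY
6: bank 0 row 2 — prev 4 → CONFLICT
7: bank 5 row 5 — prev 3 → CONFLICT
8: bank 1 row 6 — prev 6 → HIT
9: bank 4 row 5 — prev None → EMPTY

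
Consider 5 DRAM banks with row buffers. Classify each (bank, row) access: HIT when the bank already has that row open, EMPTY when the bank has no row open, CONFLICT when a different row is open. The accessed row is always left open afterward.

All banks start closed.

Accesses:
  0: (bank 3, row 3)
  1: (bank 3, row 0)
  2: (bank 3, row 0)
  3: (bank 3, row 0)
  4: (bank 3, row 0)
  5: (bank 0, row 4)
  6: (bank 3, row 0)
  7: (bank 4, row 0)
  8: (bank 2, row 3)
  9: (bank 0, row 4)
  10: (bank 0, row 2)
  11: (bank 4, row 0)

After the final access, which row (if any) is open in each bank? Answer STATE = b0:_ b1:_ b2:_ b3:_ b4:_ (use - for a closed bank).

STATE = b0:2 b1:- b2:3 b3:0 b4:0

  [0] b3 r3: no row ⇒ E
  [1] b3 r0: had r3 ⇒ C
  [2] b3 r0: had r0 ⇒ H
  [3] b3 r0: had r0 ⇒ H
  [4] b3 r0: had r0 ⇒ H
  [5] b0 r4: no row ⇒ E
  [6] b3 r0: had r0 ⇒ H
  [7] b4 r0: no row ⇒ E
  [8] b2 r3: no row ⇒ E
  [9] b0 r4: had r4 ⇒ H
  [10] b0 r2: had r4 ⇒ C
  [11] b4 r0: had r0 ⇒ H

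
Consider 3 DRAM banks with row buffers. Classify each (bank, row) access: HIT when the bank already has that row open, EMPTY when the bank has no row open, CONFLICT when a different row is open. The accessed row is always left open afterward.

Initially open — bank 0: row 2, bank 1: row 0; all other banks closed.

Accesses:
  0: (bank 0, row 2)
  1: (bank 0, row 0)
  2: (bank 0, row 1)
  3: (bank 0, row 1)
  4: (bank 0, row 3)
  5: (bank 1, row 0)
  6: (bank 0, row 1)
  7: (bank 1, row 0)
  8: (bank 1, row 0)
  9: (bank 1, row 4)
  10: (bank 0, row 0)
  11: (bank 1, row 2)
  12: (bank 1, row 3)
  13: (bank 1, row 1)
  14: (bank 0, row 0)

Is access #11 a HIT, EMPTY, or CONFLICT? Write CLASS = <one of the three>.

CLASS = CONFLICT

#0 (0,2) H  (was 2)
#1 (0,0) C  (was 2)
#2 (0,1) C  (was 0)
#3 (0,1) H  (was 1)
#4 (0,3) C  (was 1)
#5 (1,0) H  (was 0)
#6 (0,1) C  (was 3)
#7 (1,0) H  (was 0)
#8 (1,0) H  (was 0)
#9 (1,4) C  (was 0)
#10 (0,0) C  (was 1)
#11 (1,2) C  (was 4)
#12 (1,3) C  (was 2)
#13 (1,1) C  (was 3)
#14 (0,0) H  (was 0)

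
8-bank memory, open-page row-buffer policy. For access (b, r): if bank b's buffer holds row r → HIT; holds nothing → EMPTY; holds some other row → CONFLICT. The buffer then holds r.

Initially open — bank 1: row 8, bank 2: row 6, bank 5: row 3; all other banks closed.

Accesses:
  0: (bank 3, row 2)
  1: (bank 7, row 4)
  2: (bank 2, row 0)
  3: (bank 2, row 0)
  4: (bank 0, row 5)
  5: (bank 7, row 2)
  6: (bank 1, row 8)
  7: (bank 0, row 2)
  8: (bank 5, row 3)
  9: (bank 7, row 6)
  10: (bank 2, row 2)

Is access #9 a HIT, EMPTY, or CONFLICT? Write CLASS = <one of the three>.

CLASS = CONFLICT

0: bank 3 row 2 — prev None → EMPTY
1: bank 7 row 4 — prev None → EMPTY
2: bank 2 row 0 — prev 6 → CONFLICT
3: bank 2 row 0 — prev 0 → HIT
4: bank 0 row 5 — prev None → EMPTY
5: bank 7 row 2 — prev 4 → CONFLICT
6: bank 1 row 8 — prev 8 → HIT
7: bank 0 row 2 — prev 5 → CONFLICT
8: bank 5 row 3 — prev 3 → HIT
9: bank 7 row 6 — prev 2 → CONFLICT
10: bank 2 row 2 — prev 0 → CONFLICT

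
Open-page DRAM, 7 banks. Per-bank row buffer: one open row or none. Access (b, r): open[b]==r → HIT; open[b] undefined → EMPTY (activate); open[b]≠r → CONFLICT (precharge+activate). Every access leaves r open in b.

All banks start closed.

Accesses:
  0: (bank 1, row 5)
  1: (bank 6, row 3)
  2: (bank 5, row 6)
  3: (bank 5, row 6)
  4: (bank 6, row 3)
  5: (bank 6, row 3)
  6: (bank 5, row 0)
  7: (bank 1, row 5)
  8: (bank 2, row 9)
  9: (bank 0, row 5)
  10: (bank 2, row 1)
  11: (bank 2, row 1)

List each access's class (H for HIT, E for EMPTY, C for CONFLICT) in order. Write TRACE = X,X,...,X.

step 0: bank1 None->5 [EMPTY]
step 1: bank6 None->3 [EMPTY]
step 2: bank5 None->6 [EMPTY]
step 3: bank5 6->6 [HIT]
step 4: bank6 3->3 [HIT]
step 5: bank6 3->3 [HIT]
step 6: bank5 6->0 [CONFLICT]
step 7: bank1 5->5 [HIT]
step 8: bank2 None->9 [EMPTY]
step 9: bank0 None->5 [EMPTY]
step 10: bank2 9->1 [CONFLICT]
step 11: bank2 1->1 [HIT]

TRACE = E,E,E,H,H,H,C,H,E,E,C,H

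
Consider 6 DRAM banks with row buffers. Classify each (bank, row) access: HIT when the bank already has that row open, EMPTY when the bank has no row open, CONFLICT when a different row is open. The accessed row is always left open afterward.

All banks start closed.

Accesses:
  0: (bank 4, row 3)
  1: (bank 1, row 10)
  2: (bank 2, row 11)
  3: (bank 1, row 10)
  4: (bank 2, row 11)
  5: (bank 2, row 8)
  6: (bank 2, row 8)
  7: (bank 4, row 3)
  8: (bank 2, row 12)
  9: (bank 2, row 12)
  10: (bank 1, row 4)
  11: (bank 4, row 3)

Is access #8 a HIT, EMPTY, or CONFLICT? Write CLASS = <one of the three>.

step 0: bank4 None->3 [EMPTY]
step 1: bank1 None->10 [EMPTY]
step 2: bank2 None->11 [EMPTY]
step 3: bank1 10->10 [HIT]
step 4: bank2 11->11 [HIT]
step 5: bank2 11->8 [CONFLICT]
step 6: bank2 8->8 [HIT]
step 7: bank4 3->3 [HIT]
step 8: bank2 8->12 [CONFLICT]
step 9: bank2 12->12 [HIT]
step 10: bank1 10->4 [CONFLICT]
step 11: bank4 3->3 [HIT]

CLASS = CONFLICT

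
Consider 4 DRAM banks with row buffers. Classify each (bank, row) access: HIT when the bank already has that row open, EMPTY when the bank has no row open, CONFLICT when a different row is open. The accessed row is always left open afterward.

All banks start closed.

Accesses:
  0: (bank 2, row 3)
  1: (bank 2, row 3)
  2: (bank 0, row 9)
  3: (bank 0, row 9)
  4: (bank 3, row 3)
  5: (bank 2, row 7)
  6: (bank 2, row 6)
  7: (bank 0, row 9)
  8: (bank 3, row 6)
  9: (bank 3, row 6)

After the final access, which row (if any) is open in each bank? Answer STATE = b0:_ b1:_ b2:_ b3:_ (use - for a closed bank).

STATE = b0:9 b1:- b2:6 b3:6

0: bank 2 row 3 — prev None → EMPTY
1: bank 2 row 3 — prev 3 → HIT
2: bank 0 row 9 — prev None → EMPTY
3: bank 0 row 9 — prev 9 → HIT
4: bank 3 row 3 — prev None → EMPTY
5: bank 2 row 7 — prev 3 → CONFLICT
6: bank 2 row 6 — prev 7 → CONFLICT
7: bank 0 row 9 — prev 9 → HIT
8: bank 3 row 6 — prev 3 → CONFLICT
9: bank 3 row 6 — prev 6 → HIT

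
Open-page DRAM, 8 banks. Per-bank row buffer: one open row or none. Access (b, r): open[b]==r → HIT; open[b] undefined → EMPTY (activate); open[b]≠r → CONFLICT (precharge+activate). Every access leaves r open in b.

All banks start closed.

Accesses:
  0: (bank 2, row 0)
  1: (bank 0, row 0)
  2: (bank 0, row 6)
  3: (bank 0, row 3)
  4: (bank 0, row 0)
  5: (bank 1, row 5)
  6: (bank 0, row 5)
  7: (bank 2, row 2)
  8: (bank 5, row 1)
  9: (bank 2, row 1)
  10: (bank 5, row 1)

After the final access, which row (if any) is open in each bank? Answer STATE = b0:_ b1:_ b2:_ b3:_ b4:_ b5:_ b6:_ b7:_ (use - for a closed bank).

STATE = b0:5 b1:5 b2:1 b3:- b4:- b5:1 b6:- b7:-

#0 (2,0) E
#1 (0,0) E
#2 (0,6) C  (was 0)
#3 (0,3) C  (was 6)
#4 (0,0) C  (was 3)
#5 (1,5) E
#6 (0,5) C  (was 0)
#7 (2,2) C  (was 0)
#8 (5,1) E
#9 (2,1) C  (was 2)
#10 (5,1) H  (was 1)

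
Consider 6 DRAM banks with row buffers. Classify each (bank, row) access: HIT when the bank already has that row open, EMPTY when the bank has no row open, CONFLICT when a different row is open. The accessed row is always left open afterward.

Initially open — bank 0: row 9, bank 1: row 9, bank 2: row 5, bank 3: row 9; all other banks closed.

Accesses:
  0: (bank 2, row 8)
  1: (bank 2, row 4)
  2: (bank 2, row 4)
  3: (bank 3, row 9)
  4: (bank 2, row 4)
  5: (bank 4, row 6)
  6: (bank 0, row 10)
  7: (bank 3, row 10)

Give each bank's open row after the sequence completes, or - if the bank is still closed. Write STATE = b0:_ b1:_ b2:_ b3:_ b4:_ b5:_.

#0 (2,8) C  (was 5)
#1 (2,4) C  (was 8)
#2 (2,4) H  (was 4)
#3 (3,9) H  (was 9)
#4 (2,4) H  (was 4)
#5 (4,6) E
#6 (0,10) C  (was 9)
#7 (3,10) C  (was 9)

STATE = b0:10 b1:9 b2:4 b3:10 b4:6 b5:-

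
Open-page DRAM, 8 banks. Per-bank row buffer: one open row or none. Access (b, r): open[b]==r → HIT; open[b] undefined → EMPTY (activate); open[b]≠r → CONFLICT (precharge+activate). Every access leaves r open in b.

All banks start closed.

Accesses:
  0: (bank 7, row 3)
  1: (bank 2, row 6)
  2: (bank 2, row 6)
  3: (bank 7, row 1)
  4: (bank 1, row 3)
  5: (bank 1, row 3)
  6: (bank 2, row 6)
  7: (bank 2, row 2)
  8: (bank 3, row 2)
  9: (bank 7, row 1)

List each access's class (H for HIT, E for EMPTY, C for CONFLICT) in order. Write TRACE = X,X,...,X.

step 0: bank7 None->3 [EMPTY]
step 1: bank2 None->6 [EMPTY]
step 2: bank2 6->6 [HIT]
step 3: bank7 3->1 [CONFLICT]
step 4: bank1 None->3 [EMPTY]
step 5: bank1 3->3 [HIT]
step 6: bank2 6->6 [HIT]
step 7: bank2 6->2 [CONFLICT]
step 8: bank3 None->2 [EMPTY]
step 9: bank7 1->1 [HIT]

TRACE = E,E,H,C,E,H,H,C,E,H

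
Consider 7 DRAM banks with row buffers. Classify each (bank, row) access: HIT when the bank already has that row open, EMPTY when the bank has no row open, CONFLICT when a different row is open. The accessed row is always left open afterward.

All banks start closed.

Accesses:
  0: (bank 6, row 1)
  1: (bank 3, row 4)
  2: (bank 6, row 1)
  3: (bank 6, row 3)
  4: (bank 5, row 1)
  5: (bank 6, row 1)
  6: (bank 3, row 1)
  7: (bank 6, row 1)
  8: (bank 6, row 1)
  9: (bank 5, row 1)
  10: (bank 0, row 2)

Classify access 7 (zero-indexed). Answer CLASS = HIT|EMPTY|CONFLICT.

step 0: bank6 None->1 [EMPTY]
step 1: bank3 None->4 [EMPTY]
step 2: bank6 1->1 [HIT]
step 3: bank6 1->3 [CONFLICT]
step 4: bank5 None->1 [EMPTY]
step 5: bank6 3->1 [CONFLICT]
step 6: bank3 4->1 [CONFLICT]
step 7: bank6 1->1 [HIT]
step 8: bank6 1->1 [HIT]
step 9: bank5 1->1 [HIT]
step 10: bank0 None->2 [EMPTY]

CLASS = HIT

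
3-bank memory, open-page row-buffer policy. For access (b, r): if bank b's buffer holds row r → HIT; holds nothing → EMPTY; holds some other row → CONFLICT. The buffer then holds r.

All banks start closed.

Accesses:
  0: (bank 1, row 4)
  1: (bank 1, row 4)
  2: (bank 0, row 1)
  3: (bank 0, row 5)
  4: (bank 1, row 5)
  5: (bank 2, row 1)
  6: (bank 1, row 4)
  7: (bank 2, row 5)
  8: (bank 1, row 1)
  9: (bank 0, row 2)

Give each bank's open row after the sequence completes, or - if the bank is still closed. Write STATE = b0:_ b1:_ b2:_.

  [0] b1 r4: no row ⇒ E
  [1] b1 r4: had r4 ⇒ H
  [2] b0 r1: no row ⇒ E
  [3] b0 r5: had r1 ⇒ C
  [4] b1 r5: had r4 ⇒ C
  [5] b2 r1: no row ⇒ E
  [6] b1 r4: had r5 ⇒ C
  [7] b2 r5: had r1 ⇒ C
  [8] b1 r1: had r4 ⇒ C
  [9] b0 r2: had r5 ⇒ C

STATE = b0:2 b1:1 b2:5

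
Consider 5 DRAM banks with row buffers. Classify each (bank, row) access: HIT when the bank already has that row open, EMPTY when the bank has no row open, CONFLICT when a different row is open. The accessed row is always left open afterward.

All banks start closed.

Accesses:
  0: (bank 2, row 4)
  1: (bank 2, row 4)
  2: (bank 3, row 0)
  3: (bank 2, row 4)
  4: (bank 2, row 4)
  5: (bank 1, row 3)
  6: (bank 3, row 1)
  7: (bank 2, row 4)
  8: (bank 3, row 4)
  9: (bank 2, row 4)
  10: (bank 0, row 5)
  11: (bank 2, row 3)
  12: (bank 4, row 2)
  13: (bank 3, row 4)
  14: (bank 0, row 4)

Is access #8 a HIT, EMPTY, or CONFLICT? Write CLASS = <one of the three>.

CLASS = CONFLICT

#0 (2,4) E
#1 (2,4) H  (was 4)
#2 (3,0) E
#3 (2,4) H  (was 4)
#4 (2,4) H  (was 4)
#5 (1,3) E
#6 (3,1) C  (was 0)
#7 (2,4) H  (was 4)
#8 (3,4) C  (was 1)
#9 (2,4) H  (was 4)
#10 (0,5) E
#11 (2,3) C  (was 4)
#12 (4,2) E
#13 (3,4) H  (was 4)
#14 (0,4) C  (was 5)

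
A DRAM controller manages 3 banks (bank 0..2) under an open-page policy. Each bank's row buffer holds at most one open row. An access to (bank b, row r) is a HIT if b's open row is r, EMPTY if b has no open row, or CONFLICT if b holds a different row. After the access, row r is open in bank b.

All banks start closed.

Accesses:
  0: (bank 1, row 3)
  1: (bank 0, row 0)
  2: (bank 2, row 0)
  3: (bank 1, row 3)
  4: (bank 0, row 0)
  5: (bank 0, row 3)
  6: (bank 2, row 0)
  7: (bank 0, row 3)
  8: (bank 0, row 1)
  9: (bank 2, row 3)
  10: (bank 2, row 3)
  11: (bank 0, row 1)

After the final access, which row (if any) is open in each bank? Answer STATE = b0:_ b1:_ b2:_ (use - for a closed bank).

STATE = b0:1 b1:3 b2:3

#0 (1,3) E
#1 (0,0) E
#2 (2,0) E
#3 (1,3) H  (was 3)
#4 (0,0) H  (was 0)
#5 (0,3) C  (was 0)
#6 (2,0) H  (was 0)
#7 (0,3) H  (was 3)
#8 (0,1) C  (was 3)
#9 (2,3) C  (was 0)
#10 (2,3) H  (was 3)
#11 (0,1) H  (was 1)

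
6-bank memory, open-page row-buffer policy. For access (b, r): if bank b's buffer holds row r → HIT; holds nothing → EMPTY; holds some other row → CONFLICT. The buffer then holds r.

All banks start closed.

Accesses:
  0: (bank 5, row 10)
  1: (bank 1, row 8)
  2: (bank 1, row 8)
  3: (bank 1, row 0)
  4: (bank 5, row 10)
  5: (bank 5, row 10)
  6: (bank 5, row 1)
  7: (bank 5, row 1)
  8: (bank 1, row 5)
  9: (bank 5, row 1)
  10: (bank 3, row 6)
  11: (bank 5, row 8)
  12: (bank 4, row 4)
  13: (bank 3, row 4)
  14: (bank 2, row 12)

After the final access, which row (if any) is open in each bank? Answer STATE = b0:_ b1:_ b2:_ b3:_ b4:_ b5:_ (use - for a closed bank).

STATE = b0:- b1:5 b2:12 b3:4 b4:4 b5:8

#0 (5,10) E
#1 (1,8) E
#2 (1,8) H  (was 8)
#3 (1,0) C  (was 8)
#4 (5,10) H  (was 10)
#5 (5,10) H  (was 10)
#6 (5,1) C  (was 10)
#7 (5,1) H  (was 1)
#8 (1,5) C  (was 0)
#9 (5,1) H  (was 1)
#10 (3,6) E
#11 (5,8) C  (was 1)
#12 (4,4) E
#13 (3,4) C  (was 6)
#14 (2,12) E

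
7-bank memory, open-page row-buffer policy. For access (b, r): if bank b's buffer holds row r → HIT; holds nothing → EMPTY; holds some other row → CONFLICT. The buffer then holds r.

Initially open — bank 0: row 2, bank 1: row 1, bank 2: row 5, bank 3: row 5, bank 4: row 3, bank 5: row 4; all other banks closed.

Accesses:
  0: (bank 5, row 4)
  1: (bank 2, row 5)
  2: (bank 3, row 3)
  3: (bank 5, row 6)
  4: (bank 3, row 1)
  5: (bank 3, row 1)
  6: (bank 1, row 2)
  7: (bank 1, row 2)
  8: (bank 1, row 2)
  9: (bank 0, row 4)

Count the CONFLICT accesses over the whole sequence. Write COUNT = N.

COUNT = 5

#0 (5,4) H  (was 4)
#1 (2,5) H  (was 5)
#2 (3,3) C  (was 5)
#3 (5,6) C  (was 4)
#4 (3,1) C  (was 3)
#5 (3,1) H  (was 1)
#6 (1,2) C  (was 1)
#7 (1,2) H  (was 2)
#8 (1,2) H  (was 2)
#9 (0,4) C  (was 2)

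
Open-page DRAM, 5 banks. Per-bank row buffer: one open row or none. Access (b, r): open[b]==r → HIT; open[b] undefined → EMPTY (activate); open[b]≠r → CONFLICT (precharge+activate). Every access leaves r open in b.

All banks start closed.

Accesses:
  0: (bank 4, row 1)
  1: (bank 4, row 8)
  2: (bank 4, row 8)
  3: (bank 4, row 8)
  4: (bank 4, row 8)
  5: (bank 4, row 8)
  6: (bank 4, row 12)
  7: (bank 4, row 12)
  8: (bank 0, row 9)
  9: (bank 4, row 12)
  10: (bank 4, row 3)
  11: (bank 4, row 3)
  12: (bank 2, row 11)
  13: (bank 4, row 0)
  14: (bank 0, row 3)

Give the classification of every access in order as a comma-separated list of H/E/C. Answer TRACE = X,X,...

#0 (4,1) E
#1 (4,8) C  (was 1)
#2 (4,8) H  (was 8)
#3 (4,8) H  (was 8)
#4 (4,8) H  (was 8)
#5 (4,8) H  (was 8)
#6 (4,12) C  (was 8)
#7 (4,12) H  (was 12)
#8 (0,9) E
#9 (4,12) H  (was 12)
#10 (4,3) C  (was 12)
#11 (4,3) H  (was 3)
#12 (2,11) E
#13 (4,0) C  (was 3)
#14 (0,3) C  (was 9)

TRACE = E,C,H,H,H,H,C,H,E,H,C,H,E,C,C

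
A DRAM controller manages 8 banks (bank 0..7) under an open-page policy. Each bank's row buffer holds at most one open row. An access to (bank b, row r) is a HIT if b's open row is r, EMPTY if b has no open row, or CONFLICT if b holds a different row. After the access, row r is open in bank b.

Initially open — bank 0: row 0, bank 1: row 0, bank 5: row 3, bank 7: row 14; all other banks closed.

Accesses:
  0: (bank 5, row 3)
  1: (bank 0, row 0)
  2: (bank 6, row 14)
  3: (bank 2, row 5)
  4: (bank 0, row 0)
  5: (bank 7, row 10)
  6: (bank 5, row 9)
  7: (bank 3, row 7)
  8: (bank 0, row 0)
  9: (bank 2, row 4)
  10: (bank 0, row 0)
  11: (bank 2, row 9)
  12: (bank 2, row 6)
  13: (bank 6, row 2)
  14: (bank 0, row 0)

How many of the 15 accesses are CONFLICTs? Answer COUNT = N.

  [0] b5 r3: had r3 ⇒ H
  [1] b0 r0: had r0 ⇒ H
  [2] b6 r14: no row ⇒ E
  [3] b2 r5: no row ⇒ E
  [4] b0 r0: had r0 ⇒ H
  [5] b7 r10: had r14 ⇒ C
  [6] b5 r9: had r3 ⇒ C
  [7] b3 r7: no row ⇒ E
  [8] b0 r0: had r0 ⇒ H
  [9] b2 r4: had r5 ⇒ C
  [10] b0 r0: had r0 ⇒ H
  [11] b2 r9: had r4 ⇒ C
  [12] b2 r6: had r9 ⇒ C
  [13] b6 r2: had r14 ⇒ C
  [14] b0 r0: had r0 ⇒ H

COUNT = 6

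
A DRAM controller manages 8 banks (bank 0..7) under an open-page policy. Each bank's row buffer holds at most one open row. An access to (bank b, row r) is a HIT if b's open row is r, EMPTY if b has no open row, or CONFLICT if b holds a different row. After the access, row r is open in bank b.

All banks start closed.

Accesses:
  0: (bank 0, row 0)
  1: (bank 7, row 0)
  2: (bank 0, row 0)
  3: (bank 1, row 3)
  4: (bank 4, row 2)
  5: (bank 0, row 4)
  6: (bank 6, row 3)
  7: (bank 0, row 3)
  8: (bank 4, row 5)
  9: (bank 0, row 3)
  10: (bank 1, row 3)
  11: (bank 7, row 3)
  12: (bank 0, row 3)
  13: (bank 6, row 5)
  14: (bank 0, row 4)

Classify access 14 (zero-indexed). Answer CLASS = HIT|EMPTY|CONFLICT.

CLASS = CONFLICT

#0 (0,0) E
#1 (7,0) E
#2 (0,0) H  (was 0)
#3 (1,3) E
#4 (4,2) E
#5 (0,4) C  (was 0)
#6 (6,3) E
#7 (0,3) C  (was 4)
#8 (4,5) C  (was 2)
#9 (0,3) H  (was 3)
#10 (1,3) H  (was 3)
#11 (7,3) C  (was 0)
#12 (0,3) H  (was 3)
#13 (6,5) C  (was 3)
#14 (0,4) C  (was 3)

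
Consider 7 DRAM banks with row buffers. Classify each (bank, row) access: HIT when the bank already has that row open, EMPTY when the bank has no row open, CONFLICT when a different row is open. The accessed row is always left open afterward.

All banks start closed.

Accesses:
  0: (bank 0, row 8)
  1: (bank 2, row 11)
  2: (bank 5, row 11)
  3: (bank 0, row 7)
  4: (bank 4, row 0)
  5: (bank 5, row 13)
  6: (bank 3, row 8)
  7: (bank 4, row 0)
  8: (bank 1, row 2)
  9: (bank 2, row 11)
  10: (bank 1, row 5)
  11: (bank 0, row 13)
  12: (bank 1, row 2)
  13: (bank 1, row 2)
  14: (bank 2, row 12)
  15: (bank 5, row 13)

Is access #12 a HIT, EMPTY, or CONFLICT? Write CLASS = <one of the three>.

#0 (0,8) E
#1 (2,11) E
#2 (5,11) E
#3 (0,7) C  (was 8)
#4 (4,0) E
#5 (5,13) C  (was 11)
#6 (3,8) E
#7 (4,0) H  (was 0)
#8 (1,2) E
#9 (2,11) H  (was 11)
#10 (1,5) C  (was 2)
#11 (0,13) C  (was 7)
#12 (1,2) C  (was 5)
#13 (1,2) H  (was 2)
#14 (2,12) C  (was 11)
#15 (5,13) H  (was 13)

CLASS = CONFLICT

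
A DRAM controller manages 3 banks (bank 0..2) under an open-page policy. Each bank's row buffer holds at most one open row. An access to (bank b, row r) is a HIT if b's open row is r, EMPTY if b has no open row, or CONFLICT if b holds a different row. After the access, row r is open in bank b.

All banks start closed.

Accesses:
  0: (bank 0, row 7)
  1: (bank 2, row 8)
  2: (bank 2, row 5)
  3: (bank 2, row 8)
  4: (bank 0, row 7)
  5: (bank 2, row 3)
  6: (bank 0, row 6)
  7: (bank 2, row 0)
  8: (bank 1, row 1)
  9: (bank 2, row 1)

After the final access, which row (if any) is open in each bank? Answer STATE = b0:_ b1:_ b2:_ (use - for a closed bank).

STATE = b0:6 b1:1 b2:1

#0 (0,7) E
#1 (2,8) E
#2 (2,5) C  (was 8)
#3 (2,8) C  (was 5)
#4 (0,7) H  (was 7)
#5 (2,3) C  (was 8)
#6 (0,6) C  (was 7)
#7 (2,0) C  (was 3)
#8 (1,1) E
#9 (2,1) C  (was 0)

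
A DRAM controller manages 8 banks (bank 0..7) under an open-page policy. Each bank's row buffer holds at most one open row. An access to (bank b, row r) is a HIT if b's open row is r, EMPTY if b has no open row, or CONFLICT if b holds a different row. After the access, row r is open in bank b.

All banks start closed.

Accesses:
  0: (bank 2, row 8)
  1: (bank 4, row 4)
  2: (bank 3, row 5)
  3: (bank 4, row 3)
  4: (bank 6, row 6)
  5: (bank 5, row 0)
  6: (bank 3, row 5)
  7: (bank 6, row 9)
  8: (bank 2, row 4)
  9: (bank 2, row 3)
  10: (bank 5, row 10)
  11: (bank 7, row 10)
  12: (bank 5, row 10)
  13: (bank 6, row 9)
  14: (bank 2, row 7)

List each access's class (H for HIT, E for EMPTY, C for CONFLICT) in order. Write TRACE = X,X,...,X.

#0 (2,8) E
#1 (4,4) E
#2 (3,5) E
#3 (4,3) C  (was 4)
#4 (6,6) E
#5 (5,0) E
#6 (3,5) H  (was 5)
#7 (6,9) C  (was 6)
#8 (2,4) C  (was 8)
#9 (2,3) C  (was 4)
#10 (5,10) C  (was 0)
#11 (7,10) E
#12 (5,10) H  (was 10)
#13 (6,9) H  (was 9)
#14 (2,7) C  (was 3)

TRACE = E,E,E,C,E,E,H,C,C,C,C,E,H,H,C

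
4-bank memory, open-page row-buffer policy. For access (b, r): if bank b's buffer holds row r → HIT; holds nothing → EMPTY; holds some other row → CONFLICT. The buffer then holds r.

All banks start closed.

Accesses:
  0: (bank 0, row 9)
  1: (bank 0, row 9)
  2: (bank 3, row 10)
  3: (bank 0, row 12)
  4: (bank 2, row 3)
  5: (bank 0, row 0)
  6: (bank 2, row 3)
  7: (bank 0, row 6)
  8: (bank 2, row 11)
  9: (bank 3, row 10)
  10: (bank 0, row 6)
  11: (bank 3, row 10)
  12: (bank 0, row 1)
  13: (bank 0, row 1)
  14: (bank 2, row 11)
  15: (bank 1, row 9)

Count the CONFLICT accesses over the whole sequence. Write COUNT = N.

0: bank 0 row 9 — prev None → EMPTY
1: bank 0 row 9 — prev 9 → HIT
2: bank 3 row 10 — prev None → EMPTY
3: bank 0 row 12 — prev 9 → CONFLICT
4: bank 2 row 3 — prev None → EMPTY
5: bank 0 row 0 — prev 12 → CONFLICT
6: bank 2 row 3 — prev 3 → HIT
7: bank 0 row 6 — prev 0 → CONFLICT
8: bank 2 row 11 — prev 3 → CONFLICT
9: bank 3 row 10 — prev 10 → HIT
10: bank 0 row 6 — prev 6 → HIT
11: bank 3 row 10 — prev 10 → HIT
12: bank 0 row 1 — prev 6 → CONFLICT
13: bank 0 row 1 — prev 1 → HIT
14: bank 2 row 11 — prev 11 → HIT
15: bank 1 row 9 — prev None → EMPTY

COUNT = 5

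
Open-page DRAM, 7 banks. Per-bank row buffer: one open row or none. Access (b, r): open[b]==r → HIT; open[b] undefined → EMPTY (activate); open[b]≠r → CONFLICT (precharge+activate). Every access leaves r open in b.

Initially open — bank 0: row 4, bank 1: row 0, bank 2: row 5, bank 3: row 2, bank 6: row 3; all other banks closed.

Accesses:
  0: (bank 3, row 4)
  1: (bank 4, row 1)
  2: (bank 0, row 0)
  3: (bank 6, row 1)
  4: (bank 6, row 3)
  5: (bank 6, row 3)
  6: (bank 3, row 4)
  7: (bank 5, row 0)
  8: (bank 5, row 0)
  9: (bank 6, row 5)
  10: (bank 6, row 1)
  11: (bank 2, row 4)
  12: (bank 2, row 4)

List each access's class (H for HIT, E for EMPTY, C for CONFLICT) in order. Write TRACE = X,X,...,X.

  [0] b3 r4: had r2 ⇒ C
  [1] b4 r1: no row ⇒ E
  [2] b0 r0: had r4 ⇒ C
  [3] b6 r1: had r3 ⇒ C
  [4] b6 r3: had r1 ⇒ C
  [5] b6 r3: had r3 ⇒ H
  [6] b3 r4: had r4 ⇒ H
  [7] b5 r0: no row ⇒ E
  [8] b5 r0: had r0 ⇒ H
  [9] b6 r5: had r3 ⇒ C
  [10] b6 r1: had r5 ⇒ C
  [11] b2 r4: had r5 ⇒ C
  [12] b2 r4: had r4 ⇒ H

TRACE = C,E,C,C,C,H,H,E,H,C,C,C,H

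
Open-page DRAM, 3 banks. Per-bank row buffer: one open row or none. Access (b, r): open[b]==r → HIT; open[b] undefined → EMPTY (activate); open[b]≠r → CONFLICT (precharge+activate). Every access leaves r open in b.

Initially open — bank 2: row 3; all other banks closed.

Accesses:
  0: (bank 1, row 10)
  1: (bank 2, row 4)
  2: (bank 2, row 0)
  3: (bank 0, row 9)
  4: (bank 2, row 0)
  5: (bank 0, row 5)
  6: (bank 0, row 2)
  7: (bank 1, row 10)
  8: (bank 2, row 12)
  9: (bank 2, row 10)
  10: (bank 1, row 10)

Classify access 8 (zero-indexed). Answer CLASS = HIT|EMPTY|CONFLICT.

CLASS = CONFLICT

#0 (1,10) E
#1 (2,4) C  (was 3)
#2 (2,0) C  (was 4)
#3 (0,9) E
#4 (2,0) H  (was 0)
#5 (0,5) C  (was 9)
#6 (0,2) C  (was 5)
#7 (1,10) H  (was 10)
#8 (2,12) C  (was 0)
#9 (2,10) C  (was 12)
#10 (1,10) H  (was 10)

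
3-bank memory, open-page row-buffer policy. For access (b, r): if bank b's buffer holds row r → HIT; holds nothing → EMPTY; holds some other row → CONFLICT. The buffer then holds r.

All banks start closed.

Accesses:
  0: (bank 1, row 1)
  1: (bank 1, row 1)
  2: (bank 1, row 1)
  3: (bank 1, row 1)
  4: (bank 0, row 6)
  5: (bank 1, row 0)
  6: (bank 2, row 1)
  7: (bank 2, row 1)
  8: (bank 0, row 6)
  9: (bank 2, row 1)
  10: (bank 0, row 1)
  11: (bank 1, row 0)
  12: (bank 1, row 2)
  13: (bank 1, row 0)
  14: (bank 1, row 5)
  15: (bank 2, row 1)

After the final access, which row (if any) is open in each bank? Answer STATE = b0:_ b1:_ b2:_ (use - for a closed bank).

step 0: bank1 None->1 [EMPTY]
step 1: bank1 1->1 [HIT]
step 2: bank1 1->1 [HIT]
step 3: bank1 1->1 [HIT]
step 4: bank0 None->6 [EMPTY]
step 5: bank1 1->0 [CONFLICT]
step 6: bank2 None->1 [EMPTY]
step 7: bank2 1->1 [HIT]
step 8: bank0 6->6 [HIT]
step 9: bank2 1->1 [HIT]
step 10: bank0 6->1 [CONFLICT]
step 11: bank1 0->0 [HIT]
step 12: bank1 0->2 [CONFLICT]
step 13: bank1 2->0 [CONFLICT]
step 14: bank1 0->5 [CONFLICT]
step 15: bank2 1->1 [HIT]

STATE = b0:1 b1:5 b2:1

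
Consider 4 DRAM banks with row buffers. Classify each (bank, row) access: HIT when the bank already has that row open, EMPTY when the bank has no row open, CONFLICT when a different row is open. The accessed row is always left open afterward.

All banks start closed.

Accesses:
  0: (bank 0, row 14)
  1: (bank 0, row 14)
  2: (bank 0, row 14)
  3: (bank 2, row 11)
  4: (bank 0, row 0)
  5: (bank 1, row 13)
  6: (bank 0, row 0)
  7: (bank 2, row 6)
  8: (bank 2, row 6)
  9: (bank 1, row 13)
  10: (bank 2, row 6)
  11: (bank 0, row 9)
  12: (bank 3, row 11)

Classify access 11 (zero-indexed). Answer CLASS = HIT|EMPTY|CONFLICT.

CLASS = CONFLICT

#0 (0,14) E
#1 (0,14) H  (was 14)
#2 (0,14) H  (was 14)
#3 (2,11) E
#4 (0,0) C  (was 14)
#5 (1,13) E
#6 (0,0) H  (was 0)
#7 (2,6) C  (was 11)
#8 (2,6) H  (was 6)
#9 (1,13) H  (was 13)
#10 (2,6) H  (was 6)
#11 (0,9) C  (was 0)
#12 (3,11) E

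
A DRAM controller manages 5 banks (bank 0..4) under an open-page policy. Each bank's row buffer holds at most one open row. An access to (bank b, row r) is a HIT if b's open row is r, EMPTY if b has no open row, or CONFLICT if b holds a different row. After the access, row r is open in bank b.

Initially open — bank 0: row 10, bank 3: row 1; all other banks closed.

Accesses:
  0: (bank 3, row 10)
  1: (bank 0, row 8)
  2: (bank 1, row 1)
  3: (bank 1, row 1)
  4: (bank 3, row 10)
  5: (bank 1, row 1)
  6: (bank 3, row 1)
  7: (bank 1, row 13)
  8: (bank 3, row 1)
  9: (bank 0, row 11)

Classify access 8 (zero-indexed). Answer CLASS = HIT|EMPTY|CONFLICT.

CLASS = HIT

0: bank 3 row 10 — prev 1 → CONFLICT
1: bank 0 row 8 — prev 10 → CONFLICT
2: bank 1 row 1 — prev None → EMPTY
3: bank 1 row 1 — prev 1 → HIT
4: bank 3 row 10 — prev 10 → HIT
5: bank 1 row 1 — prev 1 → HIT
6: bank 3 row 1 — prev 10 → CONFLICT
7: bank 1 row 13 — prev 1 → CONFLICT
8: bank 3 row 1 — prev 1 → HIT
9: bank 0 row 11 — prev 8 → CONFLICT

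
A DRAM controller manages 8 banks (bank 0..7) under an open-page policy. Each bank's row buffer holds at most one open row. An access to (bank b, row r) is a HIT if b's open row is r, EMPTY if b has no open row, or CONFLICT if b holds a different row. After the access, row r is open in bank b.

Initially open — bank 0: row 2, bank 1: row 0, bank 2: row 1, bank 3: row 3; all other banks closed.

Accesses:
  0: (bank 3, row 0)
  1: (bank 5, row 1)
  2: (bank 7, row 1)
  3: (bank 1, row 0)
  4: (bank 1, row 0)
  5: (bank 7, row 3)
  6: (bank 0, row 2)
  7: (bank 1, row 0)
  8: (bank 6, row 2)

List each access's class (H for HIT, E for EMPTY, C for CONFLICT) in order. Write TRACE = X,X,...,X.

TRACE = C,E,E,H,H,C,H,H,E

#0 (3,0) C  (was 3)
#1 (5,1) E
#2 (7,1) E
#3 (1,0) H  (was 0)
#4 (1,0) H  (was 0)
#5 (7,3) C  (was 1)
#6 (0,2) H  (was 2)
#7 (1,0) H  (was 0)
#8 (6,2) E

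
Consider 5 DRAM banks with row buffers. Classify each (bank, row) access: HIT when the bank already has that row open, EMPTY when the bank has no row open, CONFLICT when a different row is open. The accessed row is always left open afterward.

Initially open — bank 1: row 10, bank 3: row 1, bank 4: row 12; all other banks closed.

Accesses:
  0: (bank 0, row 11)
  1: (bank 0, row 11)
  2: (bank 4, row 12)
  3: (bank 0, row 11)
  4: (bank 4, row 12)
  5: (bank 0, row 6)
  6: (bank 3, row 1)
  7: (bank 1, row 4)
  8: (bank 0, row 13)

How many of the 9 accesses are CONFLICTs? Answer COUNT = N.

#0 (0,11) E
#1 (0,11) H  (was 11)
#2 (4,12) H  (was 12)
#3 (0,11) H  (was 11)
#4 (4,12) H  (was 12)
#5 (0,6) C  (was 11)
#6 (3,1) H  (was 1)
#7 (1,4) C  (was 10)
#8 (0,13) C  (was 6)

COUNT = 3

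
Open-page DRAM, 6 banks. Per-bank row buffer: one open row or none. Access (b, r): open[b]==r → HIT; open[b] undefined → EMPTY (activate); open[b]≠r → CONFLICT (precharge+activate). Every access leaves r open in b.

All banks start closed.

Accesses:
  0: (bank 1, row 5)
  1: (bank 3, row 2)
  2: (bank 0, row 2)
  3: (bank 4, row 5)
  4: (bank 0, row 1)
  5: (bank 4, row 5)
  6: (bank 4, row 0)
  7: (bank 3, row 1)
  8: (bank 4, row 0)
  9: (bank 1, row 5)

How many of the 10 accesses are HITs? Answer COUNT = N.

#0 (1,5) E
#1 (3,2) E
#2 (0,2) E
#3 (4,5) E
#4 (0,1) C  (was 2)
#5 (4,5) H  (was 5)
#6 (4,0) C  (was 5)
#7 (3,1) C  (was 2)
#8 (4,0) H  (was 0)
#9 (1,5) H  (was 5)

COUNT = 3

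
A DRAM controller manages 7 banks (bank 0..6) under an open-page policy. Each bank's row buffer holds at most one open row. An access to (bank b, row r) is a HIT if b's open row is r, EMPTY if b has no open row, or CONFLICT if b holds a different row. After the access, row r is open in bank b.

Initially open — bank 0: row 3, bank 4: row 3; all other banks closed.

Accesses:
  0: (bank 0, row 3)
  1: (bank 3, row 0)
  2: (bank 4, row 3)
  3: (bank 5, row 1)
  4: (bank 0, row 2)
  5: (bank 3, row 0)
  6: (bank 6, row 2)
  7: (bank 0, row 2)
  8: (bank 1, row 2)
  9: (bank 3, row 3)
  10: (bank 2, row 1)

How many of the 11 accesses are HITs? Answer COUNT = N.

COUNT = 4

#0 (0,3) H  (was 3)
#1 (3,0) E
#2 (4,3) H  (was 3)
#3 (5,1) E
#4 (0,2) C  (was 3)
#5 (3,0) H  (was 0)
#6 (6,2) E
#7 (0,2) H  (was 2)
#8 (1,2) E
#9 (3,3) C  (was 0)
#10 (2,1) E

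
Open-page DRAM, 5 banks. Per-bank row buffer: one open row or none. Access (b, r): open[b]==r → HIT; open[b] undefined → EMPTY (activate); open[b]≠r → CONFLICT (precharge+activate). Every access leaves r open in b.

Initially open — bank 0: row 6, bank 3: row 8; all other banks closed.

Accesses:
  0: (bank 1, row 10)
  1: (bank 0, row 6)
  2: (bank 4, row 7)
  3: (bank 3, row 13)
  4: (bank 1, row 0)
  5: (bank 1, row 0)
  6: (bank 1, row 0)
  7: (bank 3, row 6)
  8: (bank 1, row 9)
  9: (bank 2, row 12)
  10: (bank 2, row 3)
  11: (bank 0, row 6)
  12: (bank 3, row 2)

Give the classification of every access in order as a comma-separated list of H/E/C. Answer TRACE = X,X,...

TRACE = E,H,E,C,C,H,H,C,C,E,C,H,C

step 0: bank1 None->10 [EMPTY]
step 1: bank0 6->6 [HIT]
step 2: bank4 None->7 [EMPTY]
step 3: bank3 8->13 [CONFLICT]
step 4: bank1 10->0 [CONFLICT]
step 5: bank1 0->0 [HIT]
step 6: bank1 0->0 [HIT]
step 7: bank3 13->6 [CONFLICT]
step 8: bank1 0->9 [CONFLICT]
step 9: bank2 None->12 [EMPTY]
step 10: bank2 12->3 [CONFLICT]
step 11: bank0 6->6 [HIT]
step 12: bank3 6->2 [CONFLICT]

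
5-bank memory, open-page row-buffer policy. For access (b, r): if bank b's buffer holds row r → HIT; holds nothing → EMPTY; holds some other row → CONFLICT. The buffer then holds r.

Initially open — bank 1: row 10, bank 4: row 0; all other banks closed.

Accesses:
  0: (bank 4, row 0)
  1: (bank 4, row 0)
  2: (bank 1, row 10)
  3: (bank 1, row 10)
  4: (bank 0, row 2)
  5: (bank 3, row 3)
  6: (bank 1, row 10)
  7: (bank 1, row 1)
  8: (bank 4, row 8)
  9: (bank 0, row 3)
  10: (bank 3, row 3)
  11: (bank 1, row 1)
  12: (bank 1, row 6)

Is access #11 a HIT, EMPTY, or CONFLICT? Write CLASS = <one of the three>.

CLASS = HIT

  [0] b4 r0: had r0 ⇒ H
  [1] b4 r0: had r0 ⇒ H
  [2] b1 r10: had r10 ⇒ H
  [3] b1 r10: had r10 ⇒ H
  [4] b0 r2: no row ⇒ E
  [5] b3 r3: no row ⇒ E
  [6] b1 r10: had r10 ⇒ H
  [7] b1 r1: had r10 ⇒ C
  [8] b4 r8: had r0 ⇒ C
  [9] b0 r3: had r2 ⇒ C
  [10] b3 r3: had r3 ⇒ H
  [11] b1 r1: had r1 ⇒ H
  [12] b1 r6: had r1 ⇒ C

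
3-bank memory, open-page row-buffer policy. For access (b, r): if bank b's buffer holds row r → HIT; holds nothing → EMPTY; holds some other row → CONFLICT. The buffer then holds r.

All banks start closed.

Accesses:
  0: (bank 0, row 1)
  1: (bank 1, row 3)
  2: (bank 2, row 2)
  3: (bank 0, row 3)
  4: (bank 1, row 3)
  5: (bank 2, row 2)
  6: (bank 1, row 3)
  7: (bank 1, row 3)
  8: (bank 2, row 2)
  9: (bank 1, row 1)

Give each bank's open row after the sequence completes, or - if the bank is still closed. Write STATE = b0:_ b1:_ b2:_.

step 0: bank0 None->1 [EMPTY]
step 1: bank1 None->3 [EMPTY]
step 2: bank2 None->2 [EMPTY]
step 3: bank0 1->3 [CONFLICT]
step 4: bank1 3->3 [HIT]
step 5: bank2 2->2 [HIT]
step 6: bank1 3->3 [HIT]
step 7: bank1 3->3 [HIT]
step 8: bank2 2->2 [HIT]
step 9: bank1 3->1 [CONFLICT]

STATE = b0:3 b1:1 b2:2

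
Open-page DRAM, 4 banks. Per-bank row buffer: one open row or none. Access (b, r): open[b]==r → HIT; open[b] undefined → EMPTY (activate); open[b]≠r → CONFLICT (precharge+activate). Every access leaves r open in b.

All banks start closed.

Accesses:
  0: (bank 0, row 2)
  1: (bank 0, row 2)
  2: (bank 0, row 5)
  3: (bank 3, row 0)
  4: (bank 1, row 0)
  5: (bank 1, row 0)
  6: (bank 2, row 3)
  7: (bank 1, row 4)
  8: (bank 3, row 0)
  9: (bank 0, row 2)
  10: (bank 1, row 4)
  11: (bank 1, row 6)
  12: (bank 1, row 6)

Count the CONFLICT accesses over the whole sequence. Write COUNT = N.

COUNT = 4

  [0] b0 r2: no row ⇒ E
  [1] b0 r2: had r2 ⇒ H
  [2] b0 r5: had r2 ⇒ C
  [3] b3 r0: no row ⇒ E
  [4] b1 r0: no row ⇒ E
  [5] b1 r0: had r0 ⇒ H
  [6] b2 r3: no row ⇒ E
  [7] b1 r4: had r0 ⇒ C
  [8] b3 r0: had r0 ⇒ H
  [9] b0 r2: had r5 ⇒ C
  [10] b1 r4: had r4 ⇒ H
  [11] b1 r6: had r4 ⇒ C
  [12] b1 r6: had r6 ⇒ H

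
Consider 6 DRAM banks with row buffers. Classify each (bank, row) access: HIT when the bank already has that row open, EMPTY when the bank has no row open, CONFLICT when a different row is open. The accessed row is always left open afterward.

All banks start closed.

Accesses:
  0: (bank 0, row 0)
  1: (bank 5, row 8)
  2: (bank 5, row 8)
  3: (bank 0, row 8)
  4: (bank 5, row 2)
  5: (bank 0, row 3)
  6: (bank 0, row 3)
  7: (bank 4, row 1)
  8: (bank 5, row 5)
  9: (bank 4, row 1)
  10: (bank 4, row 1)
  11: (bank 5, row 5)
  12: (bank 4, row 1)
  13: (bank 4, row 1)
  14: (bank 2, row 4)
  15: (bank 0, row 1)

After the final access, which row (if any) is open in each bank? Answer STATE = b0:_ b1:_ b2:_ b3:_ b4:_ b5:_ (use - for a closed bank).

0: bank 0 row 0 — prev None → EMPTY
1: bank 5 row 8 — prev None → EMPTY
2: bank 5 row 8 — prev 8 → HIT
3: bank 0 row 8 — prev 0 → CONFLICT
4: bank 5 row 2 — prev 8 → CONFLICT
5: bank 0 row 3 — prev 8 → CONFLICT
6: bank 0 row 3 — prev 3 → HIT
7: bank 4 row 1 — prev None → EMPTY
8: bank 5 row 5 — prev 2 → CONFLICT
9: bank 4 row 1 — prev 1 → HIT
10: bank 4 row 1 — prev 1 → HIT
11: bank 5 row 5 — prev 5 → HIT
12: bank 4 row 1 — prev 1 → HIT
13: bank 4 row 1 — prev 1 → HIT
14: bank 2 row 4 — prev None → EMPTY
15: bank 0 row 1 — prev 3 → CONFLICT

STATE = b0:1 b1:- b2:4 b3:- b4:1 b5:5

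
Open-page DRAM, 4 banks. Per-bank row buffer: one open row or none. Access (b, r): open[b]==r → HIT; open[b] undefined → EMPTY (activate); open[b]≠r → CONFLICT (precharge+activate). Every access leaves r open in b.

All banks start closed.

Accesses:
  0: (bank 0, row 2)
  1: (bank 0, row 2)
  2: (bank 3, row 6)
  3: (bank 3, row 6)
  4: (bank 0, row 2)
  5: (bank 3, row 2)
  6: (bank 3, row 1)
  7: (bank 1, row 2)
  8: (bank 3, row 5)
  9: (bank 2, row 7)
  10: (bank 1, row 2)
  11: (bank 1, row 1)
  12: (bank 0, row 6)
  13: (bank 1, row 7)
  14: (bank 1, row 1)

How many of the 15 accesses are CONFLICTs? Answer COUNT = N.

COUNT = 7

#0 (0,2) E
#1 (0,2) H  (was 2)
#2 (3,6) E
#3 (3,6) H  (was 6)
#4 (0,2) H  (was 2)
#5 (3,2) C  (was 6)
#6 (3,1) C  (was 2)
#7 (1,2) E
#8 (3,5) C  (was 1)
#9 (2,7) E
#10 (1,2) H  (was 2)
#11 (1,1) C  (was 2)
#12 (0,6) C  (was 2)
#13 (1,7) C  (was 1)
#14 (1,1) C  (was 7)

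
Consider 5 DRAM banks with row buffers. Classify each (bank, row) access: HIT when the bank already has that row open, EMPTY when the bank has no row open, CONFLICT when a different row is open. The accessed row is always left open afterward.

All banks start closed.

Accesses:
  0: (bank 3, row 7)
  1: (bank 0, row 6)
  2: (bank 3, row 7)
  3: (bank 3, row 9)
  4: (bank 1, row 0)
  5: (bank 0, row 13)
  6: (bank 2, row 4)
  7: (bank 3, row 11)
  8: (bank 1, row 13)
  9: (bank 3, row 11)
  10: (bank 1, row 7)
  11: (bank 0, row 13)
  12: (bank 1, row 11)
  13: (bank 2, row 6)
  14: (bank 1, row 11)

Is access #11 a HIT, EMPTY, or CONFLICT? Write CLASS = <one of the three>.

#0 (3,7) E
#1 (0,6) E
#2 (3,7) H  (was 7)
#3 (3,9) C  (was 7)
#4 (1,0) E
#5 (0,13) C  (was 6)
#6 (2,4) E
#7 (3,11) C  (was 9)
#8 (1,13) C  (was 0)
#9 (3,11) H  (was 11)
#10 (1,7) C  (was 13)
#11 (0,13) H  (was 13)
#12 (1,11) C  (was 7)
#13 (2,6) C  (was 4)
#14 (1,11) H  (was 11)

CLASS = HIT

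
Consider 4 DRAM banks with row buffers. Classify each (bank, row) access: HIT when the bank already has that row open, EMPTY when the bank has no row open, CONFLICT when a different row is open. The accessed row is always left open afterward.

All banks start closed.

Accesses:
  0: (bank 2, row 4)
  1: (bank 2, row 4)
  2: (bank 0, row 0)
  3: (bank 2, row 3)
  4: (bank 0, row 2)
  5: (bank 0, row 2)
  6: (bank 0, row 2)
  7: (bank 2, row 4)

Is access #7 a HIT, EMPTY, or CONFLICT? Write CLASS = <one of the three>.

CLASS = CONFLICT

step 0: bank2 None->4 [EMPTY]
step 1: bank2 4->4 [HIT]
step 2: bank0 None->0 [EMPTY]
step 3: bank2 4->3 [CONFLICT]
step 4: bank0 0->2 [CONFLICT]
step 5: bank0 2->2 [HIT]
step 6: bank0 2->2 [HIT]
step 7: bank2 3->4 [CONFLICT]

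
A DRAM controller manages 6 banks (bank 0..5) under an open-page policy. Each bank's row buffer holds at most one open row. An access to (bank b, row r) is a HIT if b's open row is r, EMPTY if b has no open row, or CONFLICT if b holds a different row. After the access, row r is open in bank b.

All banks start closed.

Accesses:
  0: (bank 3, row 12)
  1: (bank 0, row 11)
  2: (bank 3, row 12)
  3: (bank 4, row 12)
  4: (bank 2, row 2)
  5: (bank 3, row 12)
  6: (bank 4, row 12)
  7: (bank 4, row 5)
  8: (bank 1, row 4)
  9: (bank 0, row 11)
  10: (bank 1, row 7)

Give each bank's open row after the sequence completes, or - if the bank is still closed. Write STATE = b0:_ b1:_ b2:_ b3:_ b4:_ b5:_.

STATE = b0:11 b1:7 b2:2 b3:12 b4:5 b5:-

step 0: bank3 None->12 [EMPTY]
step 1: bank0 None->11 [EMPTY]
step 2: bank3 12->12 [HIT]
step 3: bank4 None->12 [EMPTY]
step 4: bank2 None->2 [EMPTY]
step 5: bank3 12->12 [HIT]
step 6: bank4 12->12 [HIT]
step 7: bank4 12->5 [CONFLICT]
step 8: bank1 None->4 [EMPTY]
step 9: bank0 11->11 [HIT]
step 10: bank1 4->7 [CONFLICT]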